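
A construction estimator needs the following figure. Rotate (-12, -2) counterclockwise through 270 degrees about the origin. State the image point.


Transformation: rotation about the origin
Original point: (-12, -2)
Rule for 270 deg counterclockwise: (x, y) -> (y, -x)
Apply: (-12, -2) -> (-2, 12)
(-2, 12)


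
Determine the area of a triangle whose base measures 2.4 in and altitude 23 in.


Shape: triangle
Base b = 2.4 in, Height h = 23 in
Formula: A = (1/2) * b * h
A = 0.5 * 2.4 * 23
A = 0.5 * 55.2
A = 27.6
27.6 in^2


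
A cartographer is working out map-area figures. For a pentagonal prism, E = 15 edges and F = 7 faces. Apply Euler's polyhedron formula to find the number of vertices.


Polyhedron: pentagonal prism
Euler's formula for convex polyhedra: V - E + F = 2
Given: E = 15 edges and F = 7 faces
Solve for V:
V = 2 + E - F = 2 + 15 - 7 = 10
10 vertices


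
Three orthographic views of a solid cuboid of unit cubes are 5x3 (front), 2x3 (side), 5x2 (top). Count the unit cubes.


Orthographic views of a solid rectangular block:
Front view 5 x 3 -> length = 5, height = 3
Side view 2 x 3 -> width = 2, height = 3 (consistent)
Top view 5 x 2 -> confirms length = 5, width = 2
The block is 5 x 2 x 3.
Total unit cubes = 5 * 2 * 3 = 30
30 unit cubes


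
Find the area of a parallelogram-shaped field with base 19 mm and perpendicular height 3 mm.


Shape: parallelogram
Base b = 19 mm, Height h = 3 mm
Formula: A = b * h
A = 19 * 3
A = 57
57 mm^2


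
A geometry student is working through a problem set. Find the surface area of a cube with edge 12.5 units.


Shape: cube
Side s = 12.5 units
A cube has 6 square faces.
Formula: SA = 6 * s^2
s^2 = 156.25
SA = 6 * 156.25
SA = 937.5
937.5 units^2


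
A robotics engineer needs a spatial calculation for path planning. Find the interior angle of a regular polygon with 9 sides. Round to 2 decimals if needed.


Shape: regular nonagon (9 sides)
Formula: interior angle = (n - 2) * 180 / n
(n - 2) = 7
(n - 2) * 180 = 1260
angle = 1260 / 9
angle = 140
140 degrees


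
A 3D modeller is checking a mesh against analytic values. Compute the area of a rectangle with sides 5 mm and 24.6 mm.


Shape: rectangle
Length l = 5 mm, Width w = 24.6 mm
Formula: A = l * w
A = 5 * 24.6
A = 123
123 mm^2


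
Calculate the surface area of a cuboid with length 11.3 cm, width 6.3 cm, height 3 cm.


Shape: rectangular prism
l = 11.3 cm, w = 6.3 cm, h = 3 cm
Formula: SA = 2(lw + lh + wh)
lw = 71.19, lh = 33.9, wh = 18.9
lw + lh + wh = 123.99
SA = 2 * 123.99
SA = 247.98
247.98 cm^2


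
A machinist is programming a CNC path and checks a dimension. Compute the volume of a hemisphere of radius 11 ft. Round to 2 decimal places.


Shape: hemisphere (half of a sphere)
Radius r = 11 ft
Formula: V = (1/2) * (4/3) * pi * r^3 = (2/3) * pi * r^3
r^3 = 1331
(2/3) * 1331 = 887.333333
V = 887.333333 * pi
V = 2787.64
2787.64 ft^3


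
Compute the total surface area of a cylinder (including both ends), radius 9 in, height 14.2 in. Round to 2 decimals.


Shape: closed cylinder
Radius r = 9 in, Height h = 14.2 in
Formula: SA = 2*pi*r^2 + 2*pi*r*h = 2*pi*r*(r + h)
r + h = 23.2
2 * r * (r + h) = 2 * 9 * 23.2 = 417.6
SA = 417.6 * pi
SA = 1311.93
1311.93 in^2


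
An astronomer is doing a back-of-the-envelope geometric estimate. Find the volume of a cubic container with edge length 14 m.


Shape: cube
Side s = 14 m
Formula: V = s^3
V = 14 * 14 * 14
V = 196 * 14
V = 2744
2744 m^3


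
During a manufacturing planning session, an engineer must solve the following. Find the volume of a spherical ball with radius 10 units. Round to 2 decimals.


Shape: sphere
Radius r = 10 units
Formula: V = (4/3) * pi * r^3
r^3 = 1000
(4/3) * 1000 = 1333.333333
V = 1333.333333 * pi
V = 4188.79
4188.79 units^3


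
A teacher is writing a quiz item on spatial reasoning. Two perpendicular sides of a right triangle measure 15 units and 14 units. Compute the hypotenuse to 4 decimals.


Shape: right triangle
Legs a = 15 units, b = 14 units
Formula: c = sqrt(a^2 + b^2)
a^2 = 225, b^2 = 196
a^2 + b^2 = 421
c = sqrt(421)
c = 20.5183
20.5183 units


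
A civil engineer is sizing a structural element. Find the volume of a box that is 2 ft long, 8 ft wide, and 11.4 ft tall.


Shape: rectangular prism
l = 2 ft, w = 8 ft, h = 11.4 ft
Formula: V = l * w * h
V = 2 * 8 * 11.4
V = 16 * 11.4
V = 182.4
182.4 ft^3


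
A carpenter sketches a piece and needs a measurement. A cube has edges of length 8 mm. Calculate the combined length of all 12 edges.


Shape: cube
Side s = 8 mm
A cube has 12 edges, all equal.
Formula: total edge length = 12 * s
Total = 12 * 8
Total = 96
96 mm


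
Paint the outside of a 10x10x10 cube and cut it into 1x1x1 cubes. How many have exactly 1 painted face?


Large cube: 10 x 10 x 10, cut into unit cubes.
n = 10, so n - 2 = 8
Cubes with 1 painted face lie in the interior of each face.
A cube has 6 faces; each contributes (n - 2)^2 = 64 such cubes.
Count = 6 * 64 = 384
384 unit cubes


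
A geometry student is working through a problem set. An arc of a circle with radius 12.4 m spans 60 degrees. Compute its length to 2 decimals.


Shape: circular arc
Radius r = 12.4 m, Angle = 60 degrees
Formula: L = (angle/360) * 2 * pi * r
2 * pi * r = 24.8 * pi
L = (60/360) * 24.8 * pi
L = 4.133333 * pi
L = 12.99
12.99 m


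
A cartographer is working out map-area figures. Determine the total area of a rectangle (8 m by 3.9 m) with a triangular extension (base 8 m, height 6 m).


Composite shape: rectangle + triangle
Rectangle area = 8 * 3.9 = 31.2
Triangle area = 0.5 * 8 * 6 = 24
Total = 31.2 + 24
Total = 55.2
55.2 m^2


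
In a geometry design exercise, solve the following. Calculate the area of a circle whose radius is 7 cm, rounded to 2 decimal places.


Shape: circle
Radius r = 7 cm
Formula: A = pi * r^2
r^2 = 7^2 = 49
A = pi * 49
A = 153.94
153.94 cm^2


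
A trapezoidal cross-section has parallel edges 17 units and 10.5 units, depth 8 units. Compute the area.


Shape: trapezoid
Parallel sides a = 17 units, b = 10.5 units; Height h = 8 units
Formula: A = (a + b) * h / 2
a + b = 17 + 10.5 = 27.5
A = 27.5 * 8 / 2
A = 220 / 2
A = 110
110 units^2


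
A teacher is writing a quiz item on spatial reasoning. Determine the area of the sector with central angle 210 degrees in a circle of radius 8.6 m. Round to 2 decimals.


Shape: circular sector
Radius r = 8.6 m, Angle = 210 degrees
Formula: A = (angle/360) * pi * r^2
r^2 = 73.96
Fraction of circle = 210/360
A = (210/360) * pi * 73.96
A = 43.143333 * pi
A = 135.54
135.54 m^2


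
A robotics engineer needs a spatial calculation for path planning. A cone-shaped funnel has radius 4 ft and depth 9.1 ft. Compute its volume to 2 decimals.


Shape: cone
Radius r = 4 ft, Height h = 9.1 ft
Formula: V = (1/3) * pi * r^2 * h
r^2 = 16
pi * r^2 * h = pi * 16 * 9.1 = 145.6 * pi
V = 145.6 * pi / 3
V = 152.47
152.47 ft^3


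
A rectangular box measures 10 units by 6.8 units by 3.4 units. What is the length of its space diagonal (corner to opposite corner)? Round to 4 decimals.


Shape: rectangular box (space diagonal)
l = 10 units, w = 6.8 units, h = 3.4 units
Visualize: the diagonal of the base, then a right triangle with that diagonal and the height.
Formula: d = sqrt(l^2 + w^2 + h^2)
l^2 + w^2 + h^2 = 100 + 46.24 + 11.56 = 157.8
d = sqrt(157.8)
d = 12.5618
12.5618 units


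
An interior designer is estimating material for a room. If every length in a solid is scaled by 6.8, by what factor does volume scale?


Linear scale factor k = 6.8
Rule: under a linear scaling by k, volumes scale by k^3.
k^3 = 6.8 * 6.8 * 6.8
k^3 = 46.24 * 6.8
k^3 = 314.432
Volume scales by a factor of 314.432.
314.432 (dimensionless)


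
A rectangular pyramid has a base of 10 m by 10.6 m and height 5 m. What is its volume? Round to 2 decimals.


Shape: rectangular pyramid
Base: 10 m x 10.6 m, Height h = 5 m
Formula: V = (1/3) * base_area * h
base_area = 10 * 10.6 = 106
base_area * h = 106 * 5 = 530
V = 530 / 3
V = 176.67
176.67 m^3


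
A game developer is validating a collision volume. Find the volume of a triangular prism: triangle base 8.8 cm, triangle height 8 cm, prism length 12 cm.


Shape: triangular prism
Triangle base = 8.8 cm, triangle height = 8 cm, prism length L = 12 cm
Formula: V = (1/2 * b * h_tri) * L
Cross-section area = 0.5 * 8.8 * 8 = 35.2
V = 35.2 * 12
V = 422.4
422.4 cm^3


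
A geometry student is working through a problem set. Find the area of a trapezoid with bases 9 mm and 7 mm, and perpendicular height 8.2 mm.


Shape: trapezoid
Parallel sides a = 9 mm, b = 7 mm; Height h = 8.2 mm
Formula: A = (a + b) * h / 2
a + b = 9 + 7 = 16
A = 16 * 8.2 / 2
A = 131.2 / 2
A = 65.6
65.6 mm^2


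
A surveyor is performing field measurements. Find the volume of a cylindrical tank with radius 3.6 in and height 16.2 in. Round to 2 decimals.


Shape: cylinder
Radius r = 3.6 in, Height h = 16.2 in
Formula: V = pi * r^2 * h
r^2 = 12.96
V = pi * 12.96 * 16.2
V = 209.952 * pi
V = 659.58
659.58 in^3


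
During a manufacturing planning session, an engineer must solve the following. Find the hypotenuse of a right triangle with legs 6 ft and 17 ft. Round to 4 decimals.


Shape: right triangle
Legs a = 6 ft, b = 17 ft
Formula: c = sqrt(a^2 + b^2)
a^2 = 36, b^2 = 289
a^2 + b^2 = 325
c = sqrt(325)
c = 18.0278
18.0278 ft


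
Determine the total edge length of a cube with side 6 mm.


Shape: cube
Side s = 6 mm
A cube has 12 edges, all equal.
Formula: total edge length = 12 * s
Total = 12 * 6
Total = 72
72 mm


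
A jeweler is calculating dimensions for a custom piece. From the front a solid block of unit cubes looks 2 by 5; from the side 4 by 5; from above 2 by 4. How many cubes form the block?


Orthographic views of a solid rectangular block:
Front view 2 x 5 -> length = 2, height = 5
Side view 4 x 5 -> width = 4, height = 5 (consistent)
Top view 2 x 4 -> confirms length = 2, width = 4
The block is 2 x 4 x 5.
Total unit cubes = 2 * 4 * 5 = 40
40 unit cubes


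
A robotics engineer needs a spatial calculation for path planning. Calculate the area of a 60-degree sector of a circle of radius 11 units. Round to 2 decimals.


Shape: circular sector
Radius r = 11 units, Angle = 60 degrees
Formula: A = (angle/360) * pi * r^2
r^2 = 121
Fraction of circle = 60/360
A = (60/360) * pi * 121
A = 20.166667 * pi
A = 63.36
63.36 units^2


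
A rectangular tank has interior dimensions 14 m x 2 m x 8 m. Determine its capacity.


Shape: rectangular prism
l = 14 m, w = 2 m, h = 8 m
Formula: V = l * w * h
V = 14 * 2 * 8
V = 28 * 8
V = 224
224 m^3


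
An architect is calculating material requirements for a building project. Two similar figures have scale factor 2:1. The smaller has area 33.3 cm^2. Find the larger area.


Linear scale factor k = 2
Original area = 33.3 cm^2
Rule: under a linear scaling by k, areas scale by k^2.
k^2 = 2^2 = 4
New area = 33.3 * 4
New area = 133.2
133.2 cm^2


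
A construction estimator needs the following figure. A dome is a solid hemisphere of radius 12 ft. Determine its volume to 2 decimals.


Shape: hemisphere (half of a sphere)
Radius r = 12 ft
Formula: V = (1/2) * (4/3) * pi * r^3 = (2/3) * pi * r^3
r^3 = 1728
(2/3) * 1728 = 1152
V = 1152 * pi
V = 3619.11
3619.11 ft^3


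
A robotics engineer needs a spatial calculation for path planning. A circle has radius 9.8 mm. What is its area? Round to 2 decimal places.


Shape: circle
Radius r = 9.8 mm
Formula: A = pi * r^2
r^2 = 9.8^2 = 96.04
A = pi * 96.04
A = 301.72
301.72 mm^2


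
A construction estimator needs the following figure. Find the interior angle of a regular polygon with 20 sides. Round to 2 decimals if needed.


Shape: regular icosagon (20 sides)
Formula: interior angle = (n - 2) * 180 / n
(n - 2) = 18
(n - 2) * 180 = 3240
angle = 3240 / 20
angle = 162
162 degrees


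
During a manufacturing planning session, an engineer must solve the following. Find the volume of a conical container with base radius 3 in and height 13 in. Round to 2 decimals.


Shape: cone
Radius r = 3 in, Height h = 13 in
Formula: V = (1/3) * pi * r^2 * h
r^2 = 9
pi * r^2 * h = pi * 9 * 13 = 117 * pi
V = 117 * pi / 3
V = 122.52
122.52 in^3


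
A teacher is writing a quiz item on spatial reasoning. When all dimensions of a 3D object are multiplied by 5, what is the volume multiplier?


Linear scale factor k = 5
Rule: under a linear scaling by k, volumes scale by k^3.
k^3 = 5 * 5 * 5
k^3 = 25 * 5
k^3 = 125
Volume scales by a factor of 125.
125 (dimensionless)


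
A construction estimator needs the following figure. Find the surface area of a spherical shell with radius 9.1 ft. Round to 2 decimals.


Shape: sphere
Radius r = 9.1 ft
Formula: SA = 4 * pi * r^2
r^2 = 82.81
SA = 4 * pi * 82.81
SA = 331.24 * pi
SA = 1040.62
1040.62 ft^2


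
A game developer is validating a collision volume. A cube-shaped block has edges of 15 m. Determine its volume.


Shape: cube
Side s = 15 m
Formula: V = s^3
V = 15 * 15 * 15
V = 225 * 15
V = 3375
3375 m^3


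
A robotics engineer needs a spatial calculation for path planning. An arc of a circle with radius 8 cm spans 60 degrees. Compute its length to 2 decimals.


Shape: circular arc
Radius r = 8 cm, Angle = 60 degrees
Formula: L = (angle/360) * 2 * pi * r
2 * pi * r = 16 * pi
L = (60/360) * 16 * pi
L = 2.666667 * pi
L = 8.38
8.38 cm


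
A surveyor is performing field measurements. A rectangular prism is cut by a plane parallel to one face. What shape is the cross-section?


Solid: rectangular prism
Cutting plane: parallel to one face
Visualize the intersection of the plane with the solid's surface.
The boundary of the cut region is a rectangle.
rectangle


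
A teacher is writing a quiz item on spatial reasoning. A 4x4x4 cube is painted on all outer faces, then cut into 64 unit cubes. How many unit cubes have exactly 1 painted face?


Large cube: 4 x 4 x 4, cut into unit cubes.
n = 4, so n - 2 = 2
Cubes with 1 painted face lie in the interior of each face.
A cube has 6 faces; each contributes (n - 2)^2 = 4 such cubes.
Count = 6 * 4 = 24
24 unit cubes


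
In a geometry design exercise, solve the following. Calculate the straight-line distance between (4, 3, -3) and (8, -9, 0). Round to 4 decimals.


3D distance between two points
P1 = (4, 3, -3), P2 = (8, -9, 0)
Formula: d = sqrt((x2-x1)^2 + (y2-y1)^2 + (z2-z1)^2)
dx = 8 - 4 = 4
dy = -9 - 3 = -12
dz = 0 - -3 = 3
dx^2 + dy^2 + dz^2 = 16 + 144 + 9 = 169
d = sqrt(169)
d = 13.0
13 units


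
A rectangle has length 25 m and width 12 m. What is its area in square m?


Shape: rectangle
Length l = 25 m, Width w = 12 m
Formula: A = l * w
A = 25 * 12
A = 300
300 m^2


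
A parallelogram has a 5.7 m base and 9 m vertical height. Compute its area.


Shape: parallelogram
Base b = 5.7 m, Height h = 9 m
Formula: A = b * h
A = 5.7 * 9
A = 51.3
51.3 m^2


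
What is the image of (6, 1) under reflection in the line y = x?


Transformation: reflection
Original point: (6, 1)
Rule for reflection over y = x: (x, y) -> (y, x)
Apply: (6, 1) -> (1, 6)
(1, 6)


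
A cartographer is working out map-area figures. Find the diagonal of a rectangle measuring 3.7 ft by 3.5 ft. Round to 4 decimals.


Shape: rectangle (diagonal via Pythagoras)
Sides: 3.7 ft and 3.5 ft
Formula: d = sqrt(l^2 + w^2)
l^2 = 13.69, w^2 = 12.25
l^2 + w^2 = 25.94
d = sqrt(25.94)
d = 5.0931
5.0931 ft


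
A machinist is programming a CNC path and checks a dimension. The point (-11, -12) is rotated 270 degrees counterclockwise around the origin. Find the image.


Transformation: rotation about the origin
Original point: (-11, -12)
Rule for 270 deg counterclockwise: (x, y) -> (y, -x)
Apply: (-11, -12) -> (-12, 11)
(-12, 11)


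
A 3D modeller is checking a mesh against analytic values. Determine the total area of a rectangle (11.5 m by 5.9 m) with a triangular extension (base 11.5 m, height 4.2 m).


Composite shape: rectangle + triangle
Rectangle area = 11.5 * 5.9 = 67.85
Triangle area = 0.5 * 11.5 * 4.2 = 24.15
Total = 67.85 + 24.15
Total = 92
92 m^2


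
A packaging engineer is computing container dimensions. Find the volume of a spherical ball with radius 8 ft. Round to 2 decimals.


Shape: sphere
Radius r = 8 ft
Formula: V = (4/3) * pi * r^3
r^3 = 512
(4/3) * 512 = 682.666667
V = 682.666667 * pi
V = 2144.66
2144.66 ft^3


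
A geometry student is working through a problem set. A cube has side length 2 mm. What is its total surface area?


Shape: cube
Side s = 2 mm
A cube has 6 square faces.
Formula: SA = 6 * s^2
s^2 = 4
SA = 6 * 4
SA = 24
24 mm^2


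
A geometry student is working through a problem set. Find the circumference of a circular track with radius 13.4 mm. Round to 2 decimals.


Shape: circle
Radius r = 13.4 mm
Formula: C = 2 * pi * r
C = 2 * pi * 13.4
C = 26.8 * pi
C = 84.19
84.19 mm


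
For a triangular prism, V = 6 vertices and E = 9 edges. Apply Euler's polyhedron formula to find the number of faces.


Polyhedron: triangular prism
Euler's formula for convex polyhedra: V - E + F = 2
Given: V = 6 vertices and E = 9 edges
Solve for F:
F = 2 + E - V = 2 + 9 - 6 = 5
5 faces


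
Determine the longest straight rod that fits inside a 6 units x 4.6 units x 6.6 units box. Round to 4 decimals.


Shape: rectangular box (space diagonal)
l = 6 units, w = 4.6 units, h = 6.6 units
Visualize: the diagonal of the base, then a right triangle with that diagonal and the height.
Formula: d = sqrt(l^2 + w^2 + h^2)
l^2 + w^2 + h^2 = 36 + 21.16 + 43.56 = 100.72
d = sqrt(100.72)
d = 10.0359
10.0359 units


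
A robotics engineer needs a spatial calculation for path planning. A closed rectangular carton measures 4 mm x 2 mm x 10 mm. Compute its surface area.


Shape: rectangular prism
l = 4 mm, w = 2 mm, h = 10 mm
Formula: SA = 2(lw + lh + wh)
lw = 8, lh = 40, wh = 20
lw + lh + wh = 68
SA = 2 * 68
SA = 136
136 mm^2


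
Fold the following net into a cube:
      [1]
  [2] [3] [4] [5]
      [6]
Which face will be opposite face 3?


Net: cross layout. Take square 3 as the base (bottom).
Fold the four squares in the horizontal row up around 3: 2 -> left, 4 -> right, 5 wraps to the top.
Fold 1 and 6 up from 3: 1 -> back, 6 -> front.
Opposite pairs are therefore: (1, 6), (2, 4), (3, 5).
Face 3 is opposite face 5.
face 5


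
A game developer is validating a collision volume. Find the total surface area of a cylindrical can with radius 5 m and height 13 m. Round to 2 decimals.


Shape: closed cylinder
Radius r = 5 m, Height h = 13 m
Formula: SA = 2*pi*r^2 + 2*pi*r*h = 2*pi*r*(r + h)
r + h = 18
2 * r * (r + h) = 2 * 5 * 18 = 180
SA = 180 * pi
SA = 565.49
565.49 m^2


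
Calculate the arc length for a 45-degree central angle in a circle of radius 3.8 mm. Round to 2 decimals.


Shape: circular arc
Radius r = 3.8 mm, Angle = 45 degrees
Formula: L = (angle/360) * 2 * pi * r
2 * pi * r = 7.6 * pi
L = (45/360) * 7.6 * pi
L = 0.95 * pi
L = 2.98
2.98 mm


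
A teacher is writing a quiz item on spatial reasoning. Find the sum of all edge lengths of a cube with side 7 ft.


Shape: cube
Side s = 7 ft
A cube has 12 edges, all equal.
Formula: total edge length = 12 * s
Total = 12 * 7
Total = 84
84 ft


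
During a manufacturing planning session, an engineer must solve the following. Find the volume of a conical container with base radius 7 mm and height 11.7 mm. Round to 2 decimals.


Shape: cone
Radius r = 7 mm, Height h = 11.7 mm
Formula: V = (1/3) * pi * r^2 * h
r^2 = 49
pi * r^2 * h = pi * 49 * 11.7 = 573.3 * pi
V = 573.3 * pi / 3
V = 600.36
600.36 mm^3


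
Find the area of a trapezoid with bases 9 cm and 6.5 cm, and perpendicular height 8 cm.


Shape: trapezoid
Parallel sides a = 9 cm, b = 6.5 cm; Height h = 8 cm
Formula: A = (a + b) * h / 2
a + b = 9 + 6.5 = 15.5
A = 15.5 * 8 / 2
A = 124 / 2
A = 62
62 cm^2


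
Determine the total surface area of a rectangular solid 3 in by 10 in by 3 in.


Shape: rectangular prism
l = 3 in, w = 10 in, h = 3 in
Formula: SA = 2(lw + lh + wh)
lw = 30, lh = 9, wh = 30
lw + lh + wh = 69
SA = 2 * 69
SA = 138
138 in^2


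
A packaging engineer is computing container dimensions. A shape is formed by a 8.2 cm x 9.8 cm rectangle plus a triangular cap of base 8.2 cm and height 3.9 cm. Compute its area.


Composite shape: rectangle + triangle
Rectangle area = 8.2 * 9.8 = 80.36
Triangle area = 0.5 * 8.2 * 3.9 = 15.99
Total = 80.36 + 15.99
Total = 96.35
96.35 cm^2


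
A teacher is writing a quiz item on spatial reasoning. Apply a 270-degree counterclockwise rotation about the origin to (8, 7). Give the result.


Transformation: rotation about the origin
Original point: (8, 7)
Rule for 270 deg counterclockwise: (x, y) -> (y, -x)
Apply: (8, 7) -> (7, -8)
(7, -8)


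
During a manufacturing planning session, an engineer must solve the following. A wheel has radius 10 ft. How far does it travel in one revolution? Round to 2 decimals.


Shape: circle
Radius r = 10 ft
Formula: C = 2 * pi * r
C = 2 * pi * 10
C = 20 * pi
C = 62.83
62.83 ft


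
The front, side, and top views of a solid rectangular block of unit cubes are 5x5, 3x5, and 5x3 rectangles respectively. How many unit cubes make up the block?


Orthographic views of a solid rectangular block:
Front view 5 x 5 -> length = 5, height = 5
Side view 3 x 5 -> width = 3, height = 5 (consistent)
Top view 5 x 3 -> confirms length = 5, width = 3
The block is 5 x 3 x 5.
Total unit cubes = 5 * 3 * 5 = 75
75 unit cubes


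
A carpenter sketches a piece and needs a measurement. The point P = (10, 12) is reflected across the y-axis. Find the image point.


Transformation: reflection
Original point: (10, 12)
Rule for reflection over the y-axis: (x, y) -> (-x, y)
Apply: (10, 12) -> (-10, 12)
(-10, 12)


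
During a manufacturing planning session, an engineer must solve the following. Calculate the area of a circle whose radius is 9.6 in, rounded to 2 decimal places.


Shape: circle
Radius r = 9.6 in
Formula: A = pi * r^2
r^2 = 9.6^2 = 92.16
A = pi * 92.16
A = 289.53
289.53 in^2


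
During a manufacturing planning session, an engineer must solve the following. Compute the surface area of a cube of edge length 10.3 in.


Shape: cube
Side s = 10.3 in
A cube has 6 square faces.
Formula: SA = 6 * s^2
s^2 = 106.09
SA = 6 * 106.09
SA = 636.54
636.54 in^2


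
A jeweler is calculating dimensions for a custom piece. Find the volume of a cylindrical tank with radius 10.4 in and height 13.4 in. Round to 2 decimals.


Shape: cylinder
Radius r = 10.4 in, Height h = 13.4 in
Formula: V = pi * r^2 * h
r^2 = 108.16
V = pi * 108.16 * 13.4
V = 1449.344 * pi
V = 4553.25
4553.25 in^3


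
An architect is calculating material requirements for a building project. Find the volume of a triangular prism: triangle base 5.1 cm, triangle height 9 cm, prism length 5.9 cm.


Shape: triangular prism
Triangle base = 5.1 cm, triangle height = 9 cm, prism length L = 5.9 cm
Formula: V = (1/2 * b * h_tri) * L
Cross-section area = 0.5 * 5.1 * 9 = 22.95
V = 22.95 * 5.9
V = 135.405
135.405 cm^3


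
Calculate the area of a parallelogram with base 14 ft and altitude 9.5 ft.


Shape: parallelogram
Base b = 14 ft, Height h = 9.5 ft
Formula: A = b * h
A = 14 * 9.5
A = 133
133 ft^2


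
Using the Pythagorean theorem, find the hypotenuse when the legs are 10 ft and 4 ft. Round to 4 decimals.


Shape: right triangle
Legs a = 10 ft, b = 4 ft
Formula: c = sqrt(a^2 + b^2)
a^2 = 100, b^2 = 16
a^2 + b^2 = 116
c = sqrt(116)
c = 10.7703
10.7703 ft


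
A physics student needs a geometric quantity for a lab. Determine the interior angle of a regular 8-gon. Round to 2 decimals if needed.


Shape: regular octagon (8 sides)
Formula: interior angle = (n - 2) * 180 / n
(n - 2) = 6
(n - 2) * 180 = 1080
angle = 1080 / 8
angle = 135
135 degrees


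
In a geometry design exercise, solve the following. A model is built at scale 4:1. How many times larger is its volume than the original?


Linear scale factor k = 4
Rule: under a linear scaling by k, volumes scale by k^3.
k^3 = 4 * 4 * 4
k^3 = 16 * 4
k^3 = 64
Volume scales by a factor of 64.
64 (dimensionless)


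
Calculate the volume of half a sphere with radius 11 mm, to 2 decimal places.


Shape: hemisphere (half of a sphere)
Radius r = 11 mm
Formula: V = (1/2) * (4/3) * pi * r^3 = (2/3) * pi * r^3
r^3 = 1331
(2/3) * 1331 = 887.333333
V = 887.333333 * pi
V = 2787.64
2787.64 mm^3


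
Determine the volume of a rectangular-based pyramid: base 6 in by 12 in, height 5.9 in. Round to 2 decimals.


Shape: rectangular pyramid
Base: 6 in x 12 in, Height h = 5.9 in
Formula: V = (1/3) * base_area * h
base_area = 6 * 12 = 72
base_area * h = 72 * 5.9 = 424.8
V = 424.8 / 3
V = 141.6
141.6 in^3


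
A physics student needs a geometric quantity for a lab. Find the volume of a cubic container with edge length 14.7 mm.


Shape: cube
Side s = 14.7 mm
Formula: V = s^3
V = 14.7 * 14.7 * 14.7
V = 216.09 * 14.7
V = 3176.523
3176.523 mm^3


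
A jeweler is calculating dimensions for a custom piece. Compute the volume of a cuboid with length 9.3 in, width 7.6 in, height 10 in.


Shape: rectangular prism
l = 9.3 in, w = 7.6 in, h = 10 in
Formula: V = l * w * h
V = 9.3 * 7.6 * 10
V = 70.68 * 10
V = 706.8
706.8 in^3


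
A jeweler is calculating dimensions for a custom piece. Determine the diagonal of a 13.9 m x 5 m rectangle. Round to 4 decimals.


Shape: rectangle (diagonal via Pythagoras)
Sides: 13.9 m and 5 m
Formula: d = sqrt(l^2 + w^2)
l^2 = 193.21, w^2 = 25
l^2 + w^2 = 218.21
d = sqrt(218.21)
d = 14.7719
14.7719 m


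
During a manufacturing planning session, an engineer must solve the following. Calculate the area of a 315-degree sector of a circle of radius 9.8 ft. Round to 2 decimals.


Shape: circular sector
Radius r = 9.8 ft, Angle = 315 degrees
Formula: A = (angle/360) * pi * r^2
r^2 = 96.04
Fraction of circle = 315/360
A = (315/360) * pi * 96.04
A = 84.035 * pi
A = 264
264 ft^2


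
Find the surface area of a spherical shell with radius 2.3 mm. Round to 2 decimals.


Shape: sphere
Radius r = 2.3 mm
Formula: SA = 4 * pi * r^2
r^2 = 5.29
SA = 4 * pi * 5.29
SA = 21.16 * pi
SA = 66.48
66.48 mm^2


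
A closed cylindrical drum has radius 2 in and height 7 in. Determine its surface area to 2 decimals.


Shape: closed cylinder
Radius r = 2 in, Height h = 7 in
Formula: SA = 2*pi*r^2 + 2*pi*r*h = 2*pi*r*(r + h)
r + h = 9
2 * r * (r + h) = 2 * 2 * 9 = 36
SA = 36 * pi
SA = 113.1
113.1 in^2


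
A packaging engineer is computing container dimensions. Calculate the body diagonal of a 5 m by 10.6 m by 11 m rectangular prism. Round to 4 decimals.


Shape: rectangular box (space diagonal)
l = 5 m, w = 10.6 m, h = 11 m
Visualize: the diagonal of the base, then a right triangle with that diagonal and the height.
Formula: d = sqrt(l^2 + w^2 + h^2)
l^2 + w^2 + h^2 = 25 + 112.36 + 121 = 258.36
d = sqrt(258.36)
d = 16.0736
16.0736 m


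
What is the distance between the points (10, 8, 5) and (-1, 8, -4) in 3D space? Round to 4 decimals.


3D distance between two points
P1 = (10, 8, 5), P2 = (-1, 8, -4)
Formula: d = sqrt((x2-x1)^2 + (y2-y1)^2 + (z2-z1)^2)
dx = -1 - 10 = -11
dy = 8 - 8 = 0
dz = -4 - 5 = -9
dx^2 + dy^2 + dz^2 = 121 + 0 + 81 = 202
d = sqrt(202)
d = 14.2127
14.2127 units


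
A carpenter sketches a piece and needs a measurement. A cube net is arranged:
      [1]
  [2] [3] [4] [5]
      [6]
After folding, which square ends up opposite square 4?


Net: cross layout. Take square 3 as the base (bottom).
Fold the four squares in the horizontal row up around 3: 2 -> left, 4 -> right, 5 wraps to the top.
Fold 1 and 6 up from 3: 1 -> back, 6 -> front.
Opposite pairs are therefore: (1, 6), (2, 4), (3, 5).
Face 4 is opposite face 2.
face 2


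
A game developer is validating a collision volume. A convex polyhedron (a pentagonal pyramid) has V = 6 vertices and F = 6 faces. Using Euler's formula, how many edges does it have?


Polyhedron: pentagonal pyramid
Euler's formula for convex polyhedra: V - E + F = 2
Given: V = 6 vertices and F = 6 faces
Solve for E:
E = V + F - 2 = 6 + 6 - 2 = 10
10 edges


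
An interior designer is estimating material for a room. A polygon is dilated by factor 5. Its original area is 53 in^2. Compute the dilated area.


Linear scale factor k = 5
Original area = 53 in^2
Rule: under a linear scaling by k, areas scale by k^2.
k^2 = 5^2 = 25
New area = 53 * 25
New area = 1325
1325 in^2


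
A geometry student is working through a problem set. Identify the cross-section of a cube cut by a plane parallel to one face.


Solid: cube
Cutting plane: parallel to one face
Visualize the intersection of the plane with the solid's surface.
The boundary of the cut region is a square.
square


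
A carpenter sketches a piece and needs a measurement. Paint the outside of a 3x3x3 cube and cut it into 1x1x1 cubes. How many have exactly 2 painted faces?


Large cube: 3 x 3 x 3, cut into unit cubes.
n = 3, so n - 2 = 1
Cubes with 2 painted faces lie along the edges, excluding corners.
A cube has 12 edges; each contributes (n - 2) = 1 such cubes.
Count = 12 * 1 = 12
12 unit cubes


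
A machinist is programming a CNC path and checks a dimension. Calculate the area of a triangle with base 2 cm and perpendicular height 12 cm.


Shape: triangle
Base b = 2 cm, Height h = 12 cm
Formula: A = (1/2) * b * h
A = 0.5 * 2 * 12
A = 0.5 * 24
A = 12
12 cm^2


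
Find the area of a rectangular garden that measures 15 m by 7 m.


Shape: rectangle
Length l = 15 m, Width w = 7 m
Formula: A = l * w
A = 15 * 7
A = 105
105 m^2


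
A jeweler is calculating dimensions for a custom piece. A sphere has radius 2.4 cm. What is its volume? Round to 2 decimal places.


Shape: sphere
Radius r = 2.4 cm
Formula: V = (4/3) * pi * r^3
r^3 = 13.824
(4/3) * 13.824 = 18.432
V = 18.432 * pi
V = 57.91
57.91 cm^3


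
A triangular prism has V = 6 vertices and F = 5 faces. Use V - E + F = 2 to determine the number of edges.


Polyhedron: triangular prism
Euler's formula for convex polyhedra: V - E + F = 2
Given: V = 6 vertices and F = 5 faces
Solve for E:
E = V + F - 2 = 6 + 5 - 2 = 9
9 edges


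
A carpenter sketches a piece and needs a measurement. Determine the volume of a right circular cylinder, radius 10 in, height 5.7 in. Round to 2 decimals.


Shape: cylinder
Radius r = 10 in, Height h = 5.7 in
Formula: V = pi * r^2 * h
r^2 = 100
V = pi * 100 * 5.7
V = 570 * pi
V = 1790.71
1790.71 in^3


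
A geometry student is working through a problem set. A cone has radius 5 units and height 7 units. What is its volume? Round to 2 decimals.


Shape: cone
Radius r = 5 units, Height h = 7 units
Formula: V = (1/3) * pi * r^2 * h
r^2 = 25
pi * r^2 * h = pi * 25 * 7 = 175 * pi
V = 175 * pi / 3
V = 183.26
183.26 units^3


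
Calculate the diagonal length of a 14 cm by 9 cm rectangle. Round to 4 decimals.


Shape: rectangle (diagonal via Pythagoras)
Sides: 14 cm and 9 cm
Formula: d = sqrt(l^2 + w^2)
l^2 = 196, w^2 = 81
l^2 + w^2 = 277
d = sqrt(277)
d = 16.6433
16.6433 cm


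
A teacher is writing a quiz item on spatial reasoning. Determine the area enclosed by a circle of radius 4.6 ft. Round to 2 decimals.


Shape: circle
Radius r = 4.6 ft
Formula: A = pi * r^2
r^2 = 4.6^2 = 21.16
A = pi * 21.16
A = 66.48
66.48 ft^2


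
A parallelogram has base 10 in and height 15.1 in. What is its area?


Shape: parallelogram
Base b = 10 in, Height h = 15.1 in
Formula: A = b * h
A = 10 * 15.1
A = 151
151 in^2


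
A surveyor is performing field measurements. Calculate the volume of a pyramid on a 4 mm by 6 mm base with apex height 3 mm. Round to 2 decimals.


Shape: rectangular pyramid
Base: 4 mm x 6 mm, Height h = 3 mm
Formula: V = (1/3) * base_area * h
base_area = 4 * 6 = 24
base_area * h = 24 * 3 = 72
V = 72 / 3
V = 24
24 mm^3


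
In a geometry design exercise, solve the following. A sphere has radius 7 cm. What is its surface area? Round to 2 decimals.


Shape: sphere
Radius r = 7 cm
Formula: SA = 4 * pi * r^2
r^2 = 49
SA = 4 * pi * 49
SA = 196 * pi
SA = 615.75
615.75 cm^2


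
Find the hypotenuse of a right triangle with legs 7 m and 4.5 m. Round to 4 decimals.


Shape: right triangle
Legs a = 7 m, b = 4.5 m
Formula: c = sqrt(a^2 + b^2)
a^2 = 49, b^2 = 20.25
a^2 + b^2 = 69.25
c = sqrt(69.25)
c = 8.3217
8.3217 m


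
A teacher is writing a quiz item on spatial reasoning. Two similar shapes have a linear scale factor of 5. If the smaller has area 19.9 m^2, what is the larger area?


Linear scale factor k = 5
Original area = 19.9 m^2
Rule: under a linear scaling by k, areas scale by k^2.
k^2 = 5^2 = 25
New area = 19.9 * 25
New area = 497.5
497.5 m^2


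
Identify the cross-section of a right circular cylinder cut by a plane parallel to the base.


Solid: right circular cylinder
Cutting plane: parallel to the base
Visualize the intersection of the plane with the solid's surface.
The boundary of the cut region is a circle.
circle


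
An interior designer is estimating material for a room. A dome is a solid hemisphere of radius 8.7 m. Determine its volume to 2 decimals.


Shape: hemisphere (half of a sphere)
Radius r = 8.7 m
Formula: V = (1/2) * (4/3) * pi * r^3 = (2/3) * pi * r^3
r^3 = 658.503
(2/3) * 658.503 = 439.002
V = 439.002 * pi
V = 1379.17
1379.17 m^3


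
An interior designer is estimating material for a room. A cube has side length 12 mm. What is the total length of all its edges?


Shape: cube
Side s = 12 mm
A cube has 12 edges, all equal.
Formula: total edge length = 12 * s
Total = 12 * 12
Total = 144
144 mm


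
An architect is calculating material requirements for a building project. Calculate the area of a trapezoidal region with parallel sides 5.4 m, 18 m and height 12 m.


Shape: trapezoid
Parallel sides a = 5.4 m, b = 18 m; Height h = 12 m
Formula: A = (a + b) * h / 2
a + b = 5.4 + 18 = 23.4
A = 23.4 * 12 / 2
A = 280.8 / 2
A = 140.4
140.4 m^2


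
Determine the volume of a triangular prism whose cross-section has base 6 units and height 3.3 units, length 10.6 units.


Shape: triangular prism
Triangle base = 6 units, triangle height = 3.3 units, prism length L = 10.6 units
Formula: V = (1/2 * b * h_tri) * L
Cross-section area = 0.5 * 6 * 3.3 = 9.9
V = 9.9 * 10.6
V = 104.94
104.94 units^3


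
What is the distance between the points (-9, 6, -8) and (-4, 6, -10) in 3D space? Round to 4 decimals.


3D distance between two points
P1 = (-9, 6, -8), P2 = (-4, 6, -10)
Formula: d = sqrt((x2-x1)^2 + (y2-y1)^2 + (z2-z1)^2)
dx = -4 - -9 = 5
dy = 6 - 6 = 0
dz = -10 - -8 = -2
dx^2 + dy^2 + dz^2 = 25 + 0 + 4 = 29
d = sqrt(29)
d = 5.3852
5.3852 units


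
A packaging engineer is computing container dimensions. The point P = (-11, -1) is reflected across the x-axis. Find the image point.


Transformation: reflection
Original point: (-11, -1)
Rule for reflection over the x-axis: (x, y) -> (x, -y)
Apply: (-11, -1) -> (-11, 1)
(-11, 1)


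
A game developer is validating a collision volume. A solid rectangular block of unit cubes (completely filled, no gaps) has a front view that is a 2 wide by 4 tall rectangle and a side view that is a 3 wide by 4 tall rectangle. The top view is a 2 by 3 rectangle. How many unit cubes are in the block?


Orthographic views of a solid rectangular block:
Front view 2 x 4 -> length = 2, height = 4
Side view 3 x 4 -> width = 3, height = 4 (consistent)
Top view 2 x 3 -> confirms length = 2, width = 3
The block is 2 x 3 x 4.
Total unit cubes = 2 * 3 * 4 = 24
24 unit cubes


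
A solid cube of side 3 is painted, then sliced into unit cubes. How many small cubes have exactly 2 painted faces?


Large cube: 3 x 3 x 3, cut into unit cubes.
n = 3, so n - 2 = 1
Cubes with 2 painted faces lie along the edges, excluding corners.
A cube has 12 edges; each contributes (n - 2) = 1 such cubes.
Count = 12 * 1 = 12
12 unit cubes


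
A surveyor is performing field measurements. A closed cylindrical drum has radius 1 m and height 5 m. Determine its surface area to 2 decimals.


Shape: closed cylinder
Radius r = 1 m, Height h = 5 m
Formula: SA = 2*pi*r^2 + 2*pi*r*h = 2*pi*r*(r + h)
r + h = 6
2 * r * (r + h) = 2 * 1 * 6 = 12
SA = 12 * pi
SA = 37.7
37.7 m^2


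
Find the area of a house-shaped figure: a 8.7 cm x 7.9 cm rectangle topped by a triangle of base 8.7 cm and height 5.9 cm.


Composite shape: rectangle + triangle
Rectangle area = 8.7 * 7.9 = 68.73
Triangle area = 0.5 * 8.7 * 5.9 = 25.665
Total = 68.73 + 25.665
Total = 94.395
94.395 cm^2


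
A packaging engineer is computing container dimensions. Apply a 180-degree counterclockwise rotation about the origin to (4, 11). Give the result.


Transformation: rotation about the origin
Original point: (4, 11)
Rule for 180 deg: (x, y) -> (-x, -y)
Apply: (4, 11) -> (-4, -11)
(-4, -11)


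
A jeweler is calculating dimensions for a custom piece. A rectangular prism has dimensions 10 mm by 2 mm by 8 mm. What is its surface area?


Shape: rectangular prism
l = 10 mm, w = 2 mm, h = 8 mm
Formula: SA = 2(lw + lh + wh)
lw = 20, lh = 80, wh = 16
lw + lh + wh = 116
SA = 2 * 116
SA = 232
232 mm^2


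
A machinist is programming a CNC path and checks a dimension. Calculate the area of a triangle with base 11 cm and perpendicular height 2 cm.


Shape: triangle
Base b = 11 cm, Height h = 2 cm
Formula: A = (1/2) * b * h
A = 0.5 * 11 * 2
A = 0.5 * 22
A = 11
11 cm^2


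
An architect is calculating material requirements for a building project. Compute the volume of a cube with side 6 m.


Shape: cube
Side s = 6 m
Formula: V = s^3
V = 6 * 6 * 6
V = 36 * 6
V = 216
216 m^3


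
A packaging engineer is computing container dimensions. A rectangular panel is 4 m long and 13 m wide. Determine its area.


Shape: rectangle
Length l = 4 m, Width w = 13 m
Formula: A = l * w
A = 4 * 13
A = 52
52 m^2


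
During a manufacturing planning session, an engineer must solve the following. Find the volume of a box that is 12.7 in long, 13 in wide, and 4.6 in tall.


Shape: rectangular prism
l = 12.7 in, w = 13 in, h = 4.6 in
Formula: V = l * w * h
V = 12.7 * 13 * 4.6
V = 165.1 * 4.6
V = 759.46
759.46 in^3


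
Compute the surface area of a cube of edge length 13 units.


Shape: cube
Side s = 13 units
A cube has 6 square faces.
Formula: SA = 6 * s^2
s^2 = 169
SA = 6 * 169
SA = 1014
1014 units^2


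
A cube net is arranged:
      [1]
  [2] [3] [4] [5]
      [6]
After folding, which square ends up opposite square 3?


Net: cross layout. Take square 3 as the base (bottom).
Fold the four squares in the horizontal row up around 3: 2 -> left, 4 -> right, 5 wraps to the top.
Fold 1 and 6 up from 3: 1 -> back, 6 -> front.
Opposite pairs are therefore: (1, 6), (2, 4), (3, 5).
Face 3 is opposite face 5.
face 5


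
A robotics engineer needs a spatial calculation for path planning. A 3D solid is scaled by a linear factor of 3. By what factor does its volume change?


Linear scale factor k = 3
Rule: under a linear scaling by k, volumes scale by k^3.
k^3 = 3 * 3 * 3
k^3 = 9 * 3
k^3 = 27
Volume scales by a factor of 27.
27 (dimensionless)


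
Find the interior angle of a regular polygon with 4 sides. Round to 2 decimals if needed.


Shape: regular square (4 sides)
Formula: interior angle = (n - 2) * 180 / n
(n - 2) = 2
(n - 2) * 180 = 360
angle = 360 / 4
angle = 90
90 degrees


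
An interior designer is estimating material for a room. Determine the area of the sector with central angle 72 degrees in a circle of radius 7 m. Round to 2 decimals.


Shape: circular sector
Radius r = 7 m, Angle = 72 degrees
Formula: A = (angle/360) * pi * r^2
r^2 = 49
Fraction of circle = 72/360
A = (72/360) * pi * 49
A = 9.8 * pi
A = 30.79
30.79 m^2


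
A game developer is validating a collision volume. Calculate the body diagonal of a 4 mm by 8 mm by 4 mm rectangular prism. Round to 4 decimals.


Shape: rectangular box (space diagonal)
l = 4 mm, w = 8 mm, h = 4 mm
Visualize: the diagonal of the base, then a right triangle with that diagonal and the height.
Formula: d = sqrt(l^2 + w^2 + h^2)
l^2 + w^2 + h^2 = 16 + 64 + 16 = 96
d = sqrt(96)
d = 9.798
9.798 mm
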